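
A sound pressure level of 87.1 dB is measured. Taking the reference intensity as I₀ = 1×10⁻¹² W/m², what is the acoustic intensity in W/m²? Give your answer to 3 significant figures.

I = I₀·10^(L/10) = 10⁻¹² × 10^(87.1/10) = 10^(-3.290).

0.000513 W/m²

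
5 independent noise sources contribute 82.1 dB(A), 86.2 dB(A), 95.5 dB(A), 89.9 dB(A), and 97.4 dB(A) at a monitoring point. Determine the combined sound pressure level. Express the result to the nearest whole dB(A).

For uncorrelated sources the intensities add, so convert each level to linear form, sum, and take 10·log₁₀ of the total.
Σ 10^(L/10) = 10^(82.1/10) + 10^(86.2/10) + 10^(95.5/10) + 10^(89.9/10) + 10^(97.4/10) = 1.060e+10.
L_total = 10·log₁₀(1.060e+10) = 100.25 dB(A).

100 dB(A)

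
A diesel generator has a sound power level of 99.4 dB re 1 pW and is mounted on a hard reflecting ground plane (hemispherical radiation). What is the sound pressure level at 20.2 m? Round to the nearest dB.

65 dB

The power spreads over a hemisphere of area 2π·r², so L_p = L_w − 10·log₁₀(2π·r²).
2π·r² = 2564 m², 10·log₁₀ of that is 34.089 dB.
L_p = 99.4 − 34.089 = 65.31 dB.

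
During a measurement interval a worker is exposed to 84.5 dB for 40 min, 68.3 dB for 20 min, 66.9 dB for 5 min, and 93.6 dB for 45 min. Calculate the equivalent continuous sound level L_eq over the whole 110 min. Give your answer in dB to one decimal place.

Weight each interval's intensity by its duration and average over T = 110 min:
Σ tᵢ·10^(Lᵢ/10) = 40·10^(84.5/10) + 20·10^(68.3/10) + 5·10^(66.9/10) + 45·10^(93.6/10) = 1.145e+11.
L_eq = 10·log₁₀(1.145e+11/110) = 90.17 dB.

90.2 dB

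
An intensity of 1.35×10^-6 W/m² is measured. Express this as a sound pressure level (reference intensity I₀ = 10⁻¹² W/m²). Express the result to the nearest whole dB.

I/I₀ = 1.35×10^-6/10⁻¹² = 1.35×10^6, and L = 10·log₁₀(I/I₀).
L = 10·(0.1303 + 6) = 61.30 dB.

61 dB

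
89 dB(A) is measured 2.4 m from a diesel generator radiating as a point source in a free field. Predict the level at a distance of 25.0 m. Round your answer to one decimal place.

68.6 dB(A)

Spherical spreading from a point source gives a 20·log₁₀(r₂/r₁) drop.
L₂ = 89 − 20·log₁₀(25.0/2.4) = 89 − 20.355 = 68.65 dB(A).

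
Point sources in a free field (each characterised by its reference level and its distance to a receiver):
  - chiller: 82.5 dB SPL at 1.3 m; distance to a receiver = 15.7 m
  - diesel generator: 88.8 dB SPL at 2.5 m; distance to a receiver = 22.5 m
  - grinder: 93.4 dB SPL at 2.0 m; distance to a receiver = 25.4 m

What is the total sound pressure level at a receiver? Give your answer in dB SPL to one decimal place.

Propagate each source to the receiver with L = L_ref − 20·log₁₀(r/r_ref), then add intensities.
chiller: 82.5 − 20·log₁₀(15.7/1.3) = 82.5 − 21.64 = 60.86 dB SPL.
diesel generator: 88.8 − 20·log₁₀(22.5/2.5) = 88.8 − 19.08 = 69.72 dB SPL.
grinder: 93.4 − 20·log₁₀(25.4/2.0) = 93.4 − 22.08 = 71.32 dB SPL.
Σ 10^(L/10) = 2.415e+07 → L_total = 10·log₁₀(2.415e+07) = 73.83 dB SPL.

73.8 dB SPL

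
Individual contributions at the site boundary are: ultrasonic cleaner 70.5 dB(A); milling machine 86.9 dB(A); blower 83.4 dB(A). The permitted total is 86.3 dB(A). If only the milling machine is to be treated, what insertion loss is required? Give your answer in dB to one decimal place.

4.0 dB

Fixed contribution from the other sources: Σ 10^(L/10) = 10^(70.5/10) + 10^(83.4/10) = 2.300e+08 (83.62 dB(A)).
The limit corresponds to 10^(86.3/10) = 4.266e+08; subtracting the fixed part leaves 1.966e+08 for the milling machine, i.e. 82.94 dB(A).
Required insertion loss = 86.9 − 82.94 = 3.96 dB.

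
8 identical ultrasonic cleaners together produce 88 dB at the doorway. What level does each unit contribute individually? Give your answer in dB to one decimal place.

79.0 dB

For N identical incoherent sources L_total = L₁ + 10·log₁₀ N, so L₁ = 88 − 10·log₁₀(8) = 88 − 9.031.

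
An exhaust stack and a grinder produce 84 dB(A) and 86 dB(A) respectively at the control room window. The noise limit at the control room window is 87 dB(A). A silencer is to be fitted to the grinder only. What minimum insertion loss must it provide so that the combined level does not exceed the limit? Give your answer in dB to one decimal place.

Everything except the grinder sums to 10^(84/10) = 2.512e+08 in linear terms, 84.00 dB(A).
The limit corresponds to 10^(87/10) = 5.012e+08; subtracting the fixed part leaves 2.500e+08 for the grinder, i.e. 83.98 dB(A).
Required insertion loss = 86 − 83.98 = 2.02 dB.

2.0 dB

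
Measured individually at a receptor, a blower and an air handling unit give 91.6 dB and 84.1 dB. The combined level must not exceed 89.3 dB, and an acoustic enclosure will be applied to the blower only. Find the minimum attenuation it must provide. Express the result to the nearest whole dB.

Everything except the blower sums to 10^(84.1/10) = 2.570e+08 in linear terms, 84.10 dB.
To meet 89.3 dB overall, the treated blower may contribute at most 10^(89.3/10) − 2.570e+08 = 5.941e+08, i.e. 87.74 dB.
So the blower must be reduced from 91.6 to 87.74 dB: IL = 3.86 dB.

4 dB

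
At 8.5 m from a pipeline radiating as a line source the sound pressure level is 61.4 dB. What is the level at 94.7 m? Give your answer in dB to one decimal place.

Cylindrical spreading from a line source gives a 10·log₁₀(r₂/r₁) drop.
L₂ = 61.4 − 10·log₁₀(94.7/8.5) = 61.4 − 10.469 = 50.93 dB.

50.9 dB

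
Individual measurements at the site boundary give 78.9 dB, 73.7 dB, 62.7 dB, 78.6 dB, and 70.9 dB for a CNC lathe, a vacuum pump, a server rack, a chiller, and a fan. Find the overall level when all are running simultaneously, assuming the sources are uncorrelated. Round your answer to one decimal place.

82.7 dB

Incoherent sources combine by intensity addition: L_total = 10·log₁₀(Σ 10^(L_i/10)).
Σ 10^(L/10) = 10^(78.9/10) + 10^(73.7/10) + 10^(62.7/10) + 10^(78.6/10) + 10^(70.9/10) = 1.877e+08.
L_total = 10·log₁₀(1.877e+08) = 82.73 dB.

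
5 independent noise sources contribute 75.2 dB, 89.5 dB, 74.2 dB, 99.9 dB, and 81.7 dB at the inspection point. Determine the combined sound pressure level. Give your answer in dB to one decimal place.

100.4 dB

Incoherent sources combine by intensity addition: L_total = 10·log₁₀(Σ 10^(L_i/10)).
Σ 10^(L/10) = 10^(75.2/10) + 10^(89.5/10) + 10^(74.2/10) + 10^(99.9/10) + 10^(81.7/10) = 1.087e+10.
L_total = 10·log₁₀(1.087e+10) = 100.36 dB.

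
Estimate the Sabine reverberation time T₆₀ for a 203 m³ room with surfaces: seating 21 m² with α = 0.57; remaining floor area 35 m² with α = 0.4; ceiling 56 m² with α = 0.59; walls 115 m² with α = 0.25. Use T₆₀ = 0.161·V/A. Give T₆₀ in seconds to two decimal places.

0.37 s

Summing Sᵢαᵢ: 21·0.57 + 35·0.4 + 56·0.59 + 115·0.25 = 87.76 m².
T₆₀ = 0.161 × 203 / 87.76 = 0.372 s.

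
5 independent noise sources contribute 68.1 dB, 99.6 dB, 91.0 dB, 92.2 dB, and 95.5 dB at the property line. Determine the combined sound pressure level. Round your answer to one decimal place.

For uncorrelated sources the intensities add, so convert each level to linear form, sum, and take 10·log₁₀ of the total.
Σ 10^(L/10) = 10^(68.1/10) + 10^(99.6/10) + 10^(91.0/10) + 10^(92.2/10) + 10^(95.5/10) = 1.559e+10.
L_total = 10·log₁₀(1.559e+10) = 101.93 dB.

101.9 dB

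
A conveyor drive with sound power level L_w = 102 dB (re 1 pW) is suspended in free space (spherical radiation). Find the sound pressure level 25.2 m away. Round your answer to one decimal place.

The power spreads over a sphere of area 4π·r², so L_p = L_w − 10·log₁₀(4π·r²).
4π·r² = 7980 m², 10·log₁₀ of that is 39.020 dB.
L_p = 102 − 39.020 = 62.98 dB.

63.0 dB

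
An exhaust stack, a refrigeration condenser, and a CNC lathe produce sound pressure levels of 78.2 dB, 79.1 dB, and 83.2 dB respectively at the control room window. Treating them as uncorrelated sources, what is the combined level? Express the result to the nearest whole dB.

Incoherent sources combine by intensity addition: L_total = 10·log₁₀(Σ 10^(L_i/10)).
Σ 10^(L/10) = 10^(78.2/10) + 10^(79.1/10) + 10^(83.2/10) = 3.563e+08.
L_total = 10·log₁₀(3.563e+08) = 85.52 dB.

86 dB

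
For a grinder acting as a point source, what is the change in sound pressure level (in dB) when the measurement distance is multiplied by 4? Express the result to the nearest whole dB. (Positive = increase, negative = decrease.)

With spherical spreading the level changes by −20·log₁₀(r₂/r₁).
ΔL = −20·log₁₀(4) = -12.04 dB.

-12 dB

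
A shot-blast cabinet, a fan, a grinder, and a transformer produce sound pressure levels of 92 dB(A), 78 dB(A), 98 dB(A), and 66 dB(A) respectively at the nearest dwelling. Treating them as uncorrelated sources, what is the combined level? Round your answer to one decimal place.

Incoherent sources combine by intensity addition: L_total = 10·log₁₀(Σ 10^(L_i/10)).
Σ 10^(L/10) = 10^(92/10) + 10^(78/10) + 10^(98/10) + 10^(66/10) = 7.962e+09.
L_total = 10·log₁₀(7.962e+09) = 99.01 dB(A).

99.0 dB(A)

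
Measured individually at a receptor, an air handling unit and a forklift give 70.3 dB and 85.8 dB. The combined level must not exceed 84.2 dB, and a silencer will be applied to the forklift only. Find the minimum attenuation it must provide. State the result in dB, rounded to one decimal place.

The untreated sources together contribute 10^(70.3/10) = 1.072e+07, i.e. 70.30 dB.
The limit corresponds to 10^(84.2/10) = 2.630e+08; subtracting the fixed part leaves 2.523e+08 for the forklift, i.e. 84.02 dB.
So the forklift must be reduced from 85.8 to 84.02 dB: IL = 1.78 dB.

1.8 dB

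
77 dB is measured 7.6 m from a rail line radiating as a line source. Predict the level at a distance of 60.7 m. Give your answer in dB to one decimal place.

For a line source, L₂ = L₁ − 10·log₁₀(r₂/r₁).
L₂ = 77 − 10·log₁₀(60.7/7.6) = 77 − 9.024 = 67.98 dB.

68.0 dB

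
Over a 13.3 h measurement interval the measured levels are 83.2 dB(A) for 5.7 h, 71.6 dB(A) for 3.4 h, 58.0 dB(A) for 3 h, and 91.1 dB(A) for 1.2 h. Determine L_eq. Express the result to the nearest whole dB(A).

83 dB(A)

L_eq = 10·log₁₀[(1/T)·Σ tᵢ·10^(Lᵢ/10)] with T = 13.3 h.
Σ tᵢ·10^(Lᵢ/10) = 5.7·10^(83.2/10) + 3.4·10^(71.6/10) + 3·10^(58.0/10) + 1.2·10^(91.1/10) = 2.788e+09.
L_eq = 10·log₁₀(2.788e+09/13.3) = 83.21 dB(A).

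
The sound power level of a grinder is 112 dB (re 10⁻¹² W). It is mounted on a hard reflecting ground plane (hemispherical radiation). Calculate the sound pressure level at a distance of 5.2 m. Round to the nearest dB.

Free-field hemispherical radiation: L_p = L_w − 10·log₁₀(2π·r²), r = 5.2 m.
2π·r² = 169.9 m², 10·log₁₀ of that is 22.302 dB.
L_p = 112 − 22.302 = 89.70 dB.

90 dB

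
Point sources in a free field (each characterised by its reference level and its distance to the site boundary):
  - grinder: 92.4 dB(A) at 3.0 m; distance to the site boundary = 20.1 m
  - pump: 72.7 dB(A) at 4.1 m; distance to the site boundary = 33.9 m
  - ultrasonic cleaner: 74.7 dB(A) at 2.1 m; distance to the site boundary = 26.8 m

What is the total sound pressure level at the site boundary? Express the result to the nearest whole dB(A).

76 dB(A)

Apply inverse-square spreading to bring every level to the receiver, then sum 10^(L/10).
grinder: 92.4 − 20·log₁₀(20.1/3.0) = 92.4 − 16.52 = 75.88 dB(A).
pump: 72.7 − 20·log₁₀(33.9/4.1) = 72.7 − 18.35 = 54.35 dB(A).
ultrasonic cleaner: 74.7 − 20·log₁₀(26.8/2.1) = 74.7 − 22.12 = 52.58 dB(A).
Σ 10^(L/10) = 3.917e+07 → L_total = 10·log₁₀(3.917e+07) = 75.93 dB(A).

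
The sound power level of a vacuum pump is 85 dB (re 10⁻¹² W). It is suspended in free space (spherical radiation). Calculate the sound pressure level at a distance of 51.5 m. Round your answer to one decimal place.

Free-field spherical radiation: L_p = L_w − 10·log₁₀(4π·r²), r = 51.5 m.
4π·r² = 3.333e+04 m², 10·log₁₀ of that is 45.228 dB.
L_p = 85 − 45.228 = 39.77 dB.

39.8 dB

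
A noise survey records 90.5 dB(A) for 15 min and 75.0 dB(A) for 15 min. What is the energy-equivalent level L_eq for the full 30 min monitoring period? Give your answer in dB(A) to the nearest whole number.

L_eq = 10·log₁₀[(1/T)·Σ tᵢ·10^(Lᵢ/10)] with T = 30 min.
Σ tᵢ·10^(Lᵢ/10) = 15·10^(90.5/10) + 15·10^(75.0/10) = 1.730e+10.
L_eq = 10·log₁₀(1.730e+10/30) = 87.61 dB(A).

88 dB(A)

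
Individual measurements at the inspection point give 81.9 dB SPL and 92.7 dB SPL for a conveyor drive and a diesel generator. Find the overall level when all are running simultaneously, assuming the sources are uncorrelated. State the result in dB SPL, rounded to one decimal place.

93.0 dB SPL

For uncorrelated sources the intensities add, so convert each level to linear form, sum, and take 10·log₁₀ of the total.
Σ 10^(L/10) = 10^(81.9/10) + 10^(92.7/10) = 2.017e+09.
L_total = 10·log₁₀(2.017e+09) = 93.05 dB SPL.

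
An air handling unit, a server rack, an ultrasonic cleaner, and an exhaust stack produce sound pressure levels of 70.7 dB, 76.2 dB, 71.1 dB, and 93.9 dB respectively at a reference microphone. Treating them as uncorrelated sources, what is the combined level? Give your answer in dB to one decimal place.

Incoherent sources combine by intensity addition: L_total = 10·log₁₀(Σ 10^(L_i/10)).
Σ 10^(L/10) = 10^(70.7/10) + 10^(76.2/10) + 10^(71.1/10) + 10^(93.9/10) = 2.521e+09.
L_total = 10·log₁₀(2.521e+09) = 94.02 dB.

94.0 dB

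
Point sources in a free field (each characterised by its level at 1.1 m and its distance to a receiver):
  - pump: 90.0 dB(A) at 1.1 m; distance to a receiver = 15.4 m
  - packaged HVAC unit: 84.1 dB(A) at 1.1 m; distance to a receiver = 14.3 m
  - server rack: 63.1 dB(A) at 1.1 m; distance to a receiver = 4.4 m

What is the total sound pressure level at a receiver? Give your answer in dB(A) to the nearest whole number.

First find each source's level at the receiver (point-source: −20·log₁₀(r/r_ref)), then combine on an intensity basis.
pump: 90.0 − 20·log₁₀(15.4/1.1) = 90.0 − 22.92 = 67.08 dB(A).
packaged HVAC unit: 84.1 − 20·log₁₀(14.3/1.1) = 84.1 − 22.28 = 61.82 dB(A).
server rack: 63.1 − 20·log₁₀(4.4/1.1) = 63.1 − 12.04 = 51.06 dB(A).
Σ 10^(L/10) = 6.751e+06 → L_total = 10·log₁₀(6.751e+06) = 68.29 dB(A).

68 dB(A)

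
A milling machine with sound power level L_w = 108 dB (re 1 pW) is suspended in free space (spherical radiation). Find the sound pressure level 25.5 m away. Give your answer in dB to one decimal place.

The power spreads over a sphere of area 4π·r², so L_p = L_w − 10·log₁₀(4π·r²).
4π·r² = 8171 m², 10·log₁₀ of that is 39.123 dB.
L_p = 108 − 39.123 = 68.88 dB.

68.9 dB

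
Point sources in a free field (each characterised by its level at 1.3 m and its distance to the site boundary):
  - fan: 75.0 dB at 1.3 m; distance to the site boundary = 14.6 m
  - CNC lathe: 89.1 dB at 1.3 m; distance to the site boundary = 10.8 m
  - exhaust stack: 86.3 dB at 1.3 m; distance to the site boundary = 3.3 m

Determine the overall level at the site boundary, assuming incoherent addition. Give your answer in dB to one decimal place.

First find each source's level at the receiver (point-source: −20·log₁₀(r/r_ref)), then combine on an intensity basis.
fan: 75.0 − 20·log₁₀(14.6/1.3) = 75.0 − 21.01 = 53.99 dB.
CNC lathe: 89.1 − 20·log₁₀(10.8/1.3) = 89.1 − 18.39 = 70.71 dB.
exhaust stack: 86.3 − 20·log₁₀(3.3/1.3) = 86.3 − 8.09 = 78.21 dB.
Σ 10^(L/10) = 7.823e+07 → L_total = 10·log₁₀(7.823e+07) = 78.93 dB.

78.9 dB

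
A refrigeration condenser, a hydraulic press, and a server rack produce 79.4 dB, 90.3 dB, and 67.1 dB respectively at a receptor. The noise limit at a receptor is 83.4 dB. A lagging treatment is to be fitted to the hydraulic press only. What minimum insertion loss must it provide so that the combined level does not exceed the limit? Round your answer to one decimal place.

9.3 dB

Everything except the hydraulic press sums to 10^(79.4/10) + 10^(67.1/10) = 9.222e+07 in linear terms, 79.65 dB.
The limit corresponds to 10^(83.4/10) = 2.188e+08; subtracting the fixed part leaves 1.266e+08 for the hydraulic press, i.e. 81.02 dB.
So the hydraulic press must be reduced from 90.3 to 81.02 dB: IL = 9.28 dB.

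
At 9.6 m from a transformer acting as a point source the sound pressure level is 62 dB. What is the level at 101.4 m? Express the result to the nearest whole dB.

42 dB

Spherical spreading from a point source gives a 20·log₁₀(r₂/r₁) drop.
L₂ = 62 − 20·log₁₀(101.4/9.6) = 62 − 20.475 = 41.52 dB.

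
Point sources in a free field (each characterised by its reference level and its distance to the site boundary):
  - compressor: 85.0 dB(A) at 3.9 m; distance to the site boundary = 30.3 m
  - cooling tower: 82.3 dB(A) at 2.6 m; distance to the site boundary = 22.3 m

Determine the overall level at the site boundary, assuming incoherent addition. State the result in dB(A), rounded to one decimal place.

Propagate each source to the receiver with L = L_ref − 20·log₁₀(r/r_ref), then add intensities.
compressor: 85.0 − 20·log₁₀(30.3/3.9) = 85.0 − 17.81 = 67.19 dB(A).
cooling tower: 82.3 − 20·log₁₀(22.3/2.6) = 82.3 − 18.67 = 63.63 dB(A).
Σ 10^(L/10) = 7.547e+06 → L_total = 10·log₁₀(7.547e+06) = 68.78 dB(A).

68.8 dB(A)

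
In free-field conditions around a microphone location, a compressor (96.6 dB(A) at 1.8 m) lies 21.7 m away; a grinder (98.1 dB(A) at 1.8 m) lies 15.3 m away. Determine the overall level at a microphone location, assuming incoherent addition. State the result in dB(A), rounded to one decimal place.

Apply inverse-square spreading to bring every level to the receiver, then sum 10^(L/10).
compressor: 96.6 − 20·log₁₀(21.7/1.8) = 96.6 − 21.62 = 74.98 dB(A).
grinder: 98.1 − 20·log₁₀(15.3/1.8) = 98.1 − 18.59 = 79.51 dB(A).
Σ 10^(L/10) = 1.208e+08 → L_total = 10·log₁₀(1.208e+08) = 80.82 dB(A).

80.8 dB(A)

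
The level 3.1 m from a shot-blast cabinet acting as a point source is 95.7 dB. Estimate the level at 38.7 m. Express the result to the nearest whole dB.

74 dB

Point-source attenuation: ΔL = 20·log₁₀(r₂/r₁) = 20·log₁₀(38.7/3.1) = 21.927 dB.
L₂ = 95.7 − 20·log₁₀(38.7/3.1) = 95.7 − 21.927 = 73.77 dB.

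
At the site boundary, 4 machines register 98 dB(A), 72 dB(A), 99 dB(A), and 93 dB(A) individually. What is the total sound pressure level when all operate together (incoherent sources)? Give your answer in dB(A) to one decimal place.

Incoherent sources combine by intensity addition: L_total = 10·log₁₀(Σ 10^(L_i/10)).
Σ 10^(L/10) = 10^(98/10) + 10^(72/10) + 10^(99/10) + 10^(93/10) = 1.626e+10.
L_total = 10·log₁₀(1.626e+10) = 102.11 dB(A).

102.1 dB(A)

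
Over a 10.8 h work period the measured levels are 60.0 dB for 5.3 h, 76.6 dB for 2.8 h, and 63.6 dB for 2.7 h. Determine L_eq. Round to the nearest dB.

L_eq = 10·log₁₀[(1/T)·Σ tᵢ·10^(Lᵢ/10)] with T = 10.8 h.
Σ tᵢ·10^(Lᵢ/10) = 5.3·10^(60.0/10) + 2.8·10^(76.6/10) + 2.7·10^(63.6/10) = 1.395e+08.
L_eq = 10·log₁₀(1.395e+08/10.8) = 71.11 dB.

71 dB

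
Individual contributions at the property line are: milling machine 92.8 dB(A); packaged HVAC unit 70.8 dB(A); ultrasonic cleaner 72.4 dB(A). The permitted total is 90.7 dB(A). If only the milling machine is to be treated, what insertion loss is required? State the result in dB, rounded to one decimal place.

The untreated sources together contribute 10^(70.8/10) + 10^(72.4/10) = 2.940e+07, i.e. 74.68 dB(A).
To meet 90.7 dB(A) overall, the treated milling machine may contribute at most 10^(90.7/10) − 2.940e+07 = 1.145e+09, i.e. 90.59 dB(A).
So the milling machine must be reduced from 92.8 to 90.59 dB(A): IL = 2.21 dB.

2.2 dB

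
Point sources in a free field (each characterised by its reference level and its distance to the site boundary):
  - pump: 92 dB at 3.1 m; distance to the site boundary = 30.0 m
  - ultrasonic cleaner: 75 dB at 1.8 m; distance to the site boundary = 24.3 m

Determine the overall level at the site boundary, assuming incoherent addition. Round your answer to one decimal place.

First find each source's level at the receiver (point-source: −20·log₁₀(r/r_ref)), then combine on an intensity basis.
pump: 92 − 20·log₁₀(30.0/3.1) = 92 − 19.72 = 72.28 dB.
ultrasonic cleaner: 75 − 20·log₁₀(24.3/1.8) = 75 − 22.61 = 52.39 dB.
Σ 10^(L/10) = 1.710e+07 → L_total = 10·log₁₀(1.710e+07) = 72.33 dB.

72.3 dB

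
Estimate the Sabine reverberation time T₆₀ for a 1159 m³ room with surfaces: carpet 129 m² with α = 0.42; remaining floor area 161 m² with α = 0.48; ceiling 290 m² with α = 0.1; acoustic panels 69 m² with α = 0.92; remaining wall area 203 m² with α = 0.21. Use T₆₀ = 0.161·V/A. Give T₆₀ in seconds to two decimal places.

0.70 s

Summing Sᵢαᵢ: 129·0.42 + 161·0.48 + 290·0.1 + 69·0.92 + 203·0.21 = 266.57 m².
T₆₀ = 0.161·V/A = 0.161·1159/266.57 = 0.700 s.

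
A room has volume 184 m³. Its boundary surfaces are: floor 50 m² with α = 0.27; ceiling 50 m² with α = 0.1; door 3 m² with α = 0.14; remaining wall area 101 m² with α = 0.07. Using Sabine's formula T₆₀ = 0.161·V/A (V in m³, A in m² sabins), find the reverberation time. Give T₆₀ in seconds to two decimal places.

1.14 s

A = Σ Sᵢαᵢ = 50·0.27 + 50·0.1 + 3·0.14 + 101·0.07 = 25.99 m².
T₆₀ = 0.161 × 184 / 25.99 = 1.140 s.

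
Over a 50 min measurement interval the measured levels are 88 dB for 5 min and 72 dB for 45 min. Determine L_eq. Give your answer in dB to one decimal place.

78.9 dB

Weight each interval's intensity by its duration and average over T = 50 min:
Σ tᵢ·10^(Lᵢ/10) = 5·10^(88/10) + 45·10^(72/10) = 3.868e+09.
L_eq = 10·log₁₀(3.868e+09/50) = 78.89 dB.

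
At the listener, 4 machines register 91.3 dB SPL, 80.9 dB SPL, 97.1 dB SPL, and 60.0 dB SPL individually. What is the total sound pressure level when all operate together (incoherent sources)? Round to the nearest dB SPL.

98 dB SPL

Incoherent sources combine by intensity addition: L_total = 10·log₁₀(Σ 10^(L_i/10)).
Σ 10^(L/10) = 10^(91.3/10) + 10^(80.9/10) + 10^(97.1/10) + 10^(60.0/10) = 6.602e+09.
L_total = 10·log₁₀(6.602e+09) = 98.20 dB SPL.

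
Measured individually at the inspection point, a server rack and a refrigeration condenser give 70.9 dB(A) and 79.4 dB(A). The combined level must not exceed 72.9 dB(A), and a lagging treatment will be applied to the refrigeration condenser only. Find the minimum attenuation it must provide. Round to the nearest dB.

11 dB

Everything except the refrigeration condenser sums to 10^(70.9/10) = 1.230e+07 in linear terms, 70.90 dB(A).
To meet 72.9 dB(A) overall, the treated refrigeration condenser may contribute at most 10^(72.9/10) − 1.230e+07 = 7.196e+06, i.e. 68.57 dB(A).
So the refrigeration condenser must be reduced from 79.4 to 68.57 dB(A): IL = 10.83 dB.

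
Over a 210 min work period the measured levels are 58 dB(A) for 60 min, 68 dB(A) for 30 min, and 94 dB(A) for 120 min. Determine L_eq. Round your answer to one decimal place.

91.6 dB(A)

The energy average is taken in the linear domain: L_eq = 10·log₁₀[(Σ tᵢ·10^(Lᵢ/10))/T], T = 210 min.
Σ tᵢ·10^(Lᵢ/10) = 60·10^(58/10) + 30·10^(68/10) + 120·10^(94/10) = 3.017e+11.
L_eq = 10·log₁₀(3.017e+11/210) = 91.57 dB(A).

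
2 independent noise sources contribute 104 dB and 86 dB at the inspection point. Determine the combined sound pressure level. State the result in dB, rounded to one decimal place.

104.1 dB

Incoherent sources combine by intensity addition: L_total = 10·log₁₀(Σ 10^(L_i/10)).
Σ 10^(L/10) = 10^(104/10) + 10^(86/10) = 2.552e+10.
L_total = 10·log₁₀(2.552e+10) = 104.07 dB.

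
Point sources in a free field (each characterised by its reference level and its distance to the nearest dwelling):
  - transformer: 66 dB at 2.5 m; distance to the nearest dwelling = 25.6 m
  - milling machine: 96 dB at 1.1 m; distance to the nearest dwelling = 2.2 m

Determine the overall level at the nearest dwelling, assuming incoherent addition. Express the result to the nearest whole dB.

Propagate each source to the receiver with L = L_ref − 20·log₁₀(r/r_ref), then add intensities.
transformer: 66 − 20·log₁₀(25.6/2.5) = 66 − 20.21 = 45.79 dB.
milling machine: 96 − 20·log₁₀(2.2/1.1) = 96 − 6.02 = 89.98 dB.
Σ 10^(L/10) = 9.953e+08 → L_total = 10·log₁₀(9.953e+08) = 89.98 dB.

90 dB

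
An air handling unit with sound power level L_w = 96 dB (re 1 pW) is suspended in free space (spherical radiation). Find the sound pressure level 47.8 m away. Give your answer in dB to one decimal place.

51.4 dB

Free-field spherical radiation: L_p = L_w − 10·log₁₀(4π·r²), r = 47.8 m.
4π·r² = 2.871e+04 m², 10·log₁₀ of that is 44.581 dB.
L_p = 96 − 44.581 = 51.42 dB.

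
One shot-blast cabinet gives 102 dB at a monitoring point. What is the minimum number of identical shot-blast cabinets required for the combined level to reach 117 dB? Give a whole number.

N identical sources give L₁ + 10·log₁₀ N, so require 10·log₁₀ N ≥ 117 − 102 = 15.0 dB.
N ≥ 10^(15.0/10) = 31.623, so N = 32.

32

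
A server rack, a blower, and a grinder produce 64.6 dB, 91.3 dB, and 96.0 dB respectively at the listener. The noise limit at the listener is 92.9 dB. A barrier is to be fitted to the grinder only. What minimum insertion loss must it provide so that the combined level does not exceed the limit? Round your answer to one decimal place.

8.2 dB

The untreated sources together contribute 10^(64.6/10) + 10^(91.3/10) = 1.352e+09, i.e. 91.31 dB.
To meet 92.9 dB overall, the treated grinder may contribute at most 10^(92.9/10) − 1.352e+09 = 5.980e+08, i.e. 87.77 dB.
Required insertion loss = 96.0 − 87.77 = 8.23 dB.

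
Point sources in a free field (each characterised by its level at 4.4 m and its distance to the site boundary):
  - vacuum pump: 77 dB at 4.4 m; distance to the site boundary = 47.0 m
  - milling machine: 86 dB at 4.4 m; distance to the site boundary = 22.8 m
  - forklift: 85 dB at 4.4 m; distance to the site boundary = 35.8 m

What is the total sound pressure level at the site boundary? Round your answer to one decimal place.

Propagate each source to the receiver with L = L_ref − 20·log₁₀(r/r_ref), then add intensities.
vacuum pump: 77 − 20·log₁₀(47.0/4.4) = 77 − 20.57 = 56.43 dB.
milling machine: 86 − 20·log₁₀(22.8/4.4) = 86 − 14.29 = 71.71 dB.
forklift: 85 − 20·log₁₀(35.8/4.4) = 85 − 18.21 = 66.79 dB.
Σ 10^(L/10) = 2.004e+07 → L_total = 10·log₁₀(2.004e+07) = 73.02 dB.

73.0 dB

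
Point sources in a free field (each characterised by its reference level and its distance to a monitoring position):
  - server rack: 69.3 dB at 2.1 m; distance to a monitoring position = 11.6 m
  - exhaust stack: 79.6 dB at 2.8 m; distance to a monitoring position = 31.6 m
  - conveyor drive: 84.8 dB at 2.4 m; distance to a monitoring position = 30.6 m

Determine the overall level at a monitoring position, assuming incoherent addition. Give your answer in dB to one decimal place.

64.6 dB

First find each source's level at the receiver (point-source: −20·log₁₀(r/r_ref)), then combine on an intensity basis.
server rack: 69.3 − 20·log₁₀(11.6/2.1) = 69.3 − 14.84 = 54.46 dB.
exhaust stack: 79.6 − 20·log₁₀(31.6/2.8) = 79.6 − 21.05 = 58.55 dB.
conveyor drive: 84.8 − 20·log₁₀(30.6/2.4) = 84.8 − 22.11 = 62.69 dB.
Σ 10^(L/10) = 2.853e+06 → L_total = 10·log₁₀(2.853e+06) = 64.55 dB.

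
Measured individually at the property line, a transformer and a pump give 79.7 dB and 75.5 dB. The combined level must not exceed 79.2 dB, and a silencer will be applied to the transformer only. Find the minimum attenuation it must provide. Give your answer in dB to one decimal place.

Fixed contribution from the other source: Σ 10^(L/10) = 10^(75.5/10) = 3.548e+07 (75.50 dB).
The limit corresponds to 10^(79.2/10) = 8.318e+07; subtracting the fixed part leaves 4.770e+07 for the transformer, i.e. 76.78 dB.
Required insertion loss = 79.7 − 76.78 = 2.92 dB.

2.9 dB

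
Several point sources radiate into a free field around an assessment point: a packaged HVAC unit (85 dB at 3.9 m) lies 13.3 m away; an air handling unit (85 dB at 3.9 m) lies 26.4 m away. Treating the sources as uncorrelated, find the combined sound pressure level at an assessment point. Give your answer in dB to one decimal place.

First find each source's level at the receiver (point-source: −20·log₁₀(r/r_ref)), then combine on an intensity basis.
packaged HVAC unit: 85 − 20·log₁₀(13.3/3.9) = 85 − 10.66 = 74.34 dB.
air handling unit: 85 − 20·log₁₀(26.4/3.9) = 85 − 16.61 = 68.39 dB.
Σ 10^(L/10) = 3.409e+07 → L_total = 10·log₁₀(3.409e+07) = 75.33 dB.

75.3 dB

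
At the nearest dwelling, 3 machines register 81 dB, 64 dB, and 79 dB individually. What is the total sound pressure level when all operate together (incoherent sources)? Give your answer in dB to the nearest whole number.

Incoherent sources combine by intensity addition: L_total = 10·log₁₀(Σ 10^(L_i/10)).
Σ 10^(L/10) = 10^(81/10) + 10^(64/10) + 10^(79/10) = 2.078e+08.
L_total = 10·log₁₀(2.078e+08) = 83.18 dB.

83 dB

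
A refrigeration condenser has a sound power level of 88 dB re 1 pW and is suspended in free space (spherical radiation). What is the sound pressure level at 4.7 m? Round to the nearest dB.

64 dB

L_p = L_w − 10·log₁₀(4π·r²) with r = 4.7 m.
4π·r² = 277.6 m², 10·log₁₀ of that is 24.434 dB.
L_p = 88 − 24.434 = 63.57 dB.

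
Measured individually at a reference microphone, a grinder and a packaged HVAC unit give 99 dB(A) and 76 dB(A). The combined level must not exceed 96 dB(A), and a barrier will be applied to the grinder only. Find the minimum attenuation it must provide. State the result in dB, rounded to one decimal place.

Fixed contribution from the other source: Σ 10^(L/10) = 10^(76/10) = 3.981e+07 (76.00 dB(A)).
The limit corresponds to 10^(96/10) = 3.981e+09; subtracting the fixed part leaves 3.941e+09 for the grinder, i.e. 95.96 dB(A).
Required insertion loss = 99 − 95.96 = 3.04 dB.

3.0 dB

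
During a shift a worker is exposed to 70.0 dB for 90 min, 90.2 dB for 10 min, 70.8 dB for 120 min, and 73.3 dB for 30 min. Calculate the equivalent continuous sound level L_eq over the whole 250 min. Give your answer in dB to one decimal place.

The energy average is taken in the linear domain: L_eq = 10·log₁₀[(Σ tᵢ·10^(Lᵢ/10))/T], T = 250 min.
Σ tᵢ·10^(Lᵢ/10) = 90·10^(70.0/10) + 10·10^(90.2/10) + 120·10^(70.8/10) + 30·10^(73.3/10) = 1.346e+10.
L_eq = 10·log₁₀(1.346e+10/250) = 77.31 dB.

77.3 dB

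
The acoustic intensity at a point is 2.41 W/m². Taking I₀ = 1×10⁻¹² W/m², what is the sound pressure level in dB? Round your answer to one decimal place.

123.8 dB

Dividing by I₀ shifts the exponent by 12: I/I₀ = 2.41×10^12.
L = 10·(0.3820 + 12) = 123.82 dB.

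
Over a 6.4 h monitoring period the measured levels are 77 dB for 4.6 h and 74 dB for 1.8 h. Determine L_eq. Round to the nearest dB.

L_eq = 10·log₁₀[(1/T)·Σ tᵢ·10^(Lᵢ/10)] with T = 6.4 h.
Σ tᵢ·10^(Lᵢ/10) = 4.6·10^(77/10) + 1.8·10^(74/10) = 2.758e+08.
L_eq = 10·log₁₀(2.758e+08/6.4) = 76.34 dB.

76 dB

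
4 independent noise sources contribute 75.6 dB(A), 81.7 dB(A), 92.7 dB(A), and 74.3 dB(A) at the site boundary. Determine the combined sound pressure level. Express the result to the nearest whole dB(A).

93 dB(A)

Incoherent sources combine by intensity addition: L_total = 10·log₁₀(Σ 10^(L_i/10)).
Σ 10^(L/10) = 10^(75.6/10) + 10^(81.7/10) + 10^(92.7/10) + 10^(74.3/10) = 2.073e+09.
L_total = 10·log₁₀(2.073e+09) = 93.17 dB(A).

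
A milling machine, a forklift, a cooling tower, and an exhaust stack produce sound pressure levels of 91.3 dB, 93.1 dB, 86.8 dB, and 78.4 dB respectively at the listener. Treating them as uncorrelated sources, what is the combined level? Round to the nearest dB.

96 dB

Incoherent sources combine by intensity addition: L_total = 10·log₁₀(Σ 10^(L_i/10)).
Σ 10^(L/10) = 10^(91.3/10) + 10^(93.1/10) + 10^(86.8/10) + 10^(78.4/10) = 3.939e+09.
L_total = 10·log₁₀(3.939e+09) = 95.95 dB.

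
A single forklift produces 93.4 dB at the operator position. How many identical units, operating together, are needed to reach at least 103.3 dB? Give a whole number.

10

Need L₁ + 10·log₁₀ N ≥ 103.3, i.e. log₁₀ N ≥ 0.99.
N ≥ 10^(9.9/10) = 9.772, so N = 10.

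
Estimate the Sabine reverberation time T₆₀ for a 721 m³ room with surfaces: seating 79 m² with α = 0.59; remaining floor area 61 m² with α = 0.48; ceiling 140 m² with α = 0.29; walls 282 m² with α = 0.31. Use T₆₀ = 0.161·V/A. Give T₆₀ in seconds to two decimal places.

0.57 s

Total absorption A = 79·0.59 + 61·0.48 + 140·0.29 + 282·0.31 = 203.91 m² sabins.
T₆₀ = 0.161·V/A = 0.161·721/203.91 = 0.569 s.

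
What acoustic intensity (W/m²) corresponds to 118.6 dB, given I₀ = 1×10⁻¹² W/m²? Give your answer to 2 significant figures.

I = I₀·10^(L/10) = 10⁻¹² × 10^(118.6/10) = 10^(-0.140).

0.72 W/m²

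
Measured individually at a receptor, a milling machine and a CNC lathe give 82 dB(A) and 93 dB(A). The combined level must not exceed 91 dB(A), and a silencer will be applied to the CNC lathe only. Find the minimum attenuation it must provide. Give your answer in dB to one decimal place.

The untreated sources together contribute 10^(82/10) = 1.585e+08, i.e. 82.00 dB(A).
To meet 91 dB(A) overall, the treated CNC lathe may contribute at most 10^(91/10) − 1.585e+08 = 1.100e+09, i.e. 90.42 dB(A).
Required insertion loss = 93 − 90.42 = 2.58 dB.

2.6 dB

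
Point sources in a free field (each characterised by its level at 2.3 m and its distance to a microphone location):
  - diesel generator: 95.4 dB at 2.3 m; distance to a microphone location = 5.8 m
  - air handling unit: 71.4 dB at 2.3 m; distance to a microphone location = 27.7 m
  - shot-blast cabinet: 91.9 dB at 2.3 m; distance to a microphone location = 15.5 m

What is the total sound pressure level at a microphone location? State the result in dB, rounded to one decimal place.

Apply inverse-square spreading to bring every level to the receiver, then sum 10^(L/10).
diesel generator: 95.4 − 20·log₁₀(5.8/2.3) = 95.4 − 8.03 = 87.37 dB.
air handling unit: 71.4 − 20·log₁₀(27.7/2.3) = 71.4 − 21.62 = 49.78 dB.
shot-blast cabinet: 91.9 − 20·log₁₀(15.5/2.3) = 91.9 − 16.57 = 75.33 dB.
Σ 10^(L/10) = 5.795e+08 → L_total = 10·log₁₀(5.795e+08) = 87.63 dB.

87.6 dB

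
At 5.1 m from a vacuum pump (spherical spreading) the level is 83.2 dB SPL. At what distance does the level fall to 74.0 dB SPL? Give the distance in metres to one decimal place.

14.7 m

Point-source spreading drops the level by 20·log₁₀(r₂/r₁); inverting, r₂/r₁ = 10^(ΔL/20).
r₂ = 5.1·10^((83.2−74.0)/20) = 5.1·10^(9.2/20) = 14.71 m.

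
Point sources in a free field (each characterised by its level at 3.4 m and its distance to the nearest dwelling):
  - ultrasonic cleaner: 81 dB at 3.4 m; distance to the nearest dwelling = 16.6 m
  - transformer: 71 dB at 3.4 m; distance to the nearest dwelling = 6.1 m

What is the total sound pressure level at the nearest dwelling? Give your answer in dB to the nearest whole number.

Propagate each source to the receiver with L = L_ref − 20·log₁₀(r/r_ref), then add intensities.
ultrasonic cleaner: 81 − 20·log₁₀(16.6/3.4) = 81 − 13.77 = 67.23 dB.
transformer: 71 − 20·log₁₀(6.1/3.4) = 71 − 5.08 = 65.92 dB.
Σ 10^(L/10) = 9.192e+06 → L_total = 10·log₁₀(9.192e+06) = 69.63 dB.

70 dB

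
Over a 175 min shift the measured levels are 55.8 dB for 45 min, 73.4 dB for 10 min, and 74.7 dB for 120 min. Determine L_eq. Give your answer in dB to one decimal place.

The energy average is taken in the linear domain: L_eq = 10·log₁₀[(Σ tᵢ·10^(Lᵢ/10))/T], T = 175 min.
Σ tᵢ·10^(Lᵢ/10) = 45·10^(55.8/10) + 10·10^(73.4/10) + 120·10^(74.7/10) = 3.777e+09.
L_eq = 10·log₁₀(3.777e+09/175) = 73.34 dB.

73.3 dB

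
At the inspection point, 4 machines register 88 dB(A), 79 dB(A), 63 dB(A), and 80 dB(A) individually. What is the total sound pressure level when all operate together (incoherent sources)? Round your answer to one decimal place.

89.1 dB(A)

For uncorrelated sources the intensities add, so convert each level to linear form, sum, and take 10·log₁₀ of the total.
Σ 10^(L/10) = 10^(88/10) + 10^(79/10) + 10^(63/10) + 10^(80/10) = 8.124e+08.
L_total = 10·log₁₀(8.124e+08) = 89.10 dB(A).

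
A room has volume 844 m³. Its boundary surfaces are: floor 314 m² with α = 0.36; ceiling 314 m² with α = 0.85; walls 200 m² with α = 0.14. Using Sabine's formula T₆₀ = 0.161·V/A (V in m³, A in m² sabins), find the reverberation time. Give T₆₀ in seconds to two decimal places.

Total absorption A = 314·0.36 + 314·0.85 + 200·0.14 = 407.94 m² sabins.
T₆₀ = 0.161·V/A = 0.161·844/407.94 = 0.333 s.

0.33 s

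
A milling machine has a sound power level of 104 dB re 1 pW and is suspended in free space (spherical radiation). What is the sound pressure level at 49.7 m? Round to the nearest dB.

Free-field spherical radiation: L_p = L_w − 10·log₁₀(4π·r²), r = 49.7 m.
4π·r² = 3.104e+04 m², 10·log₁₀ of that is 44.919 dB.
L_p = 104 − 44.919 = 59.08 dB.

59 dB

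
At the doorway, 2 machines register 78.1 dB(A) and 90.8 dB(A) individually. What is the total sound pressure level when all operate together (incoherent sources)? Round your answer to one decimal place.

91.0 dB(A)

Incoherent sources combine by intensity addition: L_total = 10·log₁₀(Σ 10^(L_i/10)).
Σ 10^(L/10) = 10^(78.1/10) + 10^(90.8/10) = 1.267e+09.
L_total = 10·log₁₀(1.267e+09) = 91.03 dB(A).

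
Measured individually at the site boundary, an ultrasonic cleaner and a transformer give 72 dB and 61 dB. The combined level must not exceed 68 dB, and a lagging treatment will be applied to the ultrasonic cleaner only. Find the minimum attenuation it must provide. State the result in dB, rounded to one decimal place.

5.0 dB

Fixed contribution from the other source: Σ 10^(L/10) = 10^(61/10) = 1.259e+06 (61.00 dB).
The limit corresponds to 10^(68/10) = 6.310e+06; subtracting the fixed part leaves 5.051e+06 for the ultrasonic cleaner, i.e. 67.03 dB.
So the ultrasonic cleaner must be reduced from 72 to 67.03 dB: IL = 4.97 dB.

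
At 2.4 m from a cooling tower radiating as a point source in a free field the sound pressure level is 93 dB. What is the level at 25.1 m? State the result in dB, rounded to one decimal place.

72.6 dB

Point-source attenuation: ΔL = 20·log₁₀(r₂/r₁) = 20·log₁₀(25.1/2.4) = 20.389 dB.
L₂ = 93 − 20·log₁₀(25.1/2.4) = 93 − 20.389 = 72.61 dB.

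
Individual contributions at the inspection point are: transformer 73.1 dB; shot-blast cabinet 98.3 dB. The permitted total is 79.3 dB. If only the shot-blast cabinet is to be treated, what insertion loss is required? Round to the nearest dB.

20 dB

The untreated sources together contribute 10^(73.1/10) = 2.042e+07, i.e. 73.10 dB.
The limit corresponds to 10^(79.3/10) = 8.511e+07; subtracting the fixed part leaves 6.470e+07 for the shot-blast cabinet, i.e. 78.11 dB.
Required insertion loss = 98.3 − 78.11 = 20.19 dB.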